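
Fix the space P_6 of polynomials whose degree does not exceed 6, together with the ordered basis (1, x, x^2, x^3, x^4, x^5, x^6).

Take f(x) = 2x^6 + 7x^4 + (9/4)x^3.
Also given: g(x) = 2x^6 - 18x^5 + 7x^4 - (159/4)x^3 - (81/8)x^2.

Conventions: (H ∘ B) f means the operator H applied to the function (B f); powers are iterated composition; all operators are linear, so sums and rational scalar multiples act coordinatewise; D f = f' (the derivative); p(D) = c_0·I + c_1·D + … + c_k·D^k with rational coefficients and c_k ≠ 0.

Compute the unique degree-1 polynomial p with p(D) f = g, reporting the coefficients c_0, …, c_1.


p(D) = I − (3/2)·D, i.e. c_0 = 1, c_1 = -3/2

D^0 f = 2x^6 + 7x^4 + (9/4)x^3
D^1 f = 12x^5 + 28x^3 + (27/4)x^2
matching coefficients of g against c_0 f + c_1 Df + … from the top degree down determines the c_i
solution: c_0 = 1, c_1 = -3/2


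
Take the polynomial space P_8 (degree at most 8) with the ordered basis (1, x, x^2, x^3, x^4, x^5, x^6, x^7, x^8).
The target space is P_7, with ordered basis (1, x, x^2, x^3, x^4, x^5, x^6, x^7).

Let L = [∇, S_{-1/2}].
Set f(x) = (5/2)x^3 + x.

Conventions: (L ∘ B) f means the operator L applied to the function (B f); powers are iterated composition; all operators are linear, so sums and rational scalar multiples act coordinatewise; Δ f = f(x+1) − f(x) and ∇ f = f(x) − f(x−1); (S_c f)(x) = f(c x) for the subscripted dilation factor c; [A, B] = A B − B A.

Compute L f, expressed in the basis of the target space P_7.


the result is g(x) = -(45/16)x^2 - (45/16)x - 69/16

S_{-1/2} f = -(5/16)x^3 - (1/2)x
∇ S_{-1/2} f = -(15/16)x^2 + (15/16)x - 13/16
∇ f = (15/2)x^2 - (15/2)x + 7/2
S_{-1/2} ∇ f = (15/8)x^2 + (15/4)x + 7/2
[∇, S_{-1/2}] f = -(45/16)x^2 - (45/16)x - 69/16


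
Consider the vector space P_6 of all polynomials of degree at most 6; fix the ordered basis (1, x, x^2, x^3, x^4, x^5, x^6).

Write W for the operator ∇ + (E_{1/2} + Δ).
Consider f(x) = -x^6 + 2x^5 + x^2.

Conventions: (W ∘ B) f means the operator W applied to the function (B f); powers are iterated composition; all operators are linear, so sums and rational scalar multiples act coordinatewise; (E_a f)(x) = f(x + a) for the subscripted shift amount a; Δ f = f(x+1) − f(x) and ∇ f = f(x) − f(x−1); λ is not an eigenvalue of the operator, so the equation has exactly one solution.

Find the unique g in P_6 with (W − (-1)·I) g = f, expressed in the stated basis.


write g with unknown coordinates in the stated basis and equate coefficients in (W − (-1)·I) g = f
solving from the highest basis element down gives g = -(1/2)x^6 + (19/4)x^5 - (115/4)x^4 + (2375/16)x^3 - (9357/16)x^2 + (97975/64)x - 128135/64
check: W g = -(1/2)x^6 - (11/4)x^5 + (115/4)x^4 - (2375/16)x^3 + (9373/16)x^2 - (97975/64)x + 128135/64
so W g − (-1)·g = -x^6 + 2x^5 + x^2 = f ✓

g(x) = -(1/2)x^6 + (19/4)x^5 - (115/4)x^4 + (2375/16)x^3 - (9357/16)x^2 + (97975/64)x - 128135/64


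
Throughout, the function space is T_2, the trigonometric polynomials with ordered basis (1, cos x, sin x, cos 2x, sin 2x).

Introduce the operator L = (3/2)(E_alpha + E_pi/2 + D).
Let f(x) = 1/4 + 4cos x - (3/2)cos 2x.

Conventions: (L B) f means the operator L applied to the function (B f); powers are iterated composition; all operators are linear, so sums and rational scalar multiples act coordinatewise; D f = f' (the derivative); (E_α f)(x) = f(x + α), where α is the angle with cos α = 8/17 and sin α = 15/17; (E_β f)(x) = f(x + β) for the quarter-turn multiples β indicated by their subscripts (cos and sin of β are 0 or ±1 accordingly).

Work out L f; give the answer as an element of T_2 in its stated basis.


E_alpha f = 1/4 + (32/17)cos x - (60/17)sin x + (483/578)cos 2x + (360/289)sin 2x
E_pi/2 f = 1/4 - 4sin x + (3/2)cos 2x
D f = -4sin x + 3sin 2x
(E_alpha + E_pi/2 + D) f = 1/2 + (32/17)cos x - (196/17)sin x + (675/289)cos 2x + (1227/289)sin 2x
((3/2)(E_alpha + E_pi/2 + D)) f = 3/4 + (48/17)cos x - (294/17)sin x + (2025/578)cos 2x + (3681/578)sin 2x

g(x) = 3/4 + (48/17)cos x - (294/17)sin x + (2025/578)cos 2x + (3681/578)sin 2x


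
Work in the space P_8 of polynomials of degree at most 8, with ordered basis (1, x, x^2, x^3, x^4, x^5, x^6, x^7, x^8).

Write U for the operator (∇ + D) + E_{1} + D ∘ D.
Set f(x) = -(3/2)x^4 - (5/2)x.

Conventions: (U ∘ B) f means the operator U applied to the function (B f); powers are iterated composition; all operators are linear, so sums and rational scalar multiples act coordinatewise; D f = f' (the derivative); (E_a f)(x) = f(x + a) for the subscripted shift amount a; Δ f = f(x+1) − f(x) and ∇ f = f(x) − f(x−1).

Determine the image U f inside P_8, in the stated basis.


the result is g(x) = -(3/2)x^4 - 18x^3 - 18x^2 - (29/2)x - 15/2

∇ f = -6x^3 + 9x^2 - 6x - 1
D f = -6x^3 - 5/2
(∇ + D) f = -12x^3 + 9x^2 - 6x - 7/2
E_{1} f = -(3/2)x^4 - 6x^3 - 9x^2 - (17/2)x - 4
D f = -6x^3 - 5/2
D D f = -18x^2
((∇ + D) + E_{1} + D ∘ D) f = -(3/2)x^4 - 18x^3 - 18x^2 - (29/2)x - 15/2


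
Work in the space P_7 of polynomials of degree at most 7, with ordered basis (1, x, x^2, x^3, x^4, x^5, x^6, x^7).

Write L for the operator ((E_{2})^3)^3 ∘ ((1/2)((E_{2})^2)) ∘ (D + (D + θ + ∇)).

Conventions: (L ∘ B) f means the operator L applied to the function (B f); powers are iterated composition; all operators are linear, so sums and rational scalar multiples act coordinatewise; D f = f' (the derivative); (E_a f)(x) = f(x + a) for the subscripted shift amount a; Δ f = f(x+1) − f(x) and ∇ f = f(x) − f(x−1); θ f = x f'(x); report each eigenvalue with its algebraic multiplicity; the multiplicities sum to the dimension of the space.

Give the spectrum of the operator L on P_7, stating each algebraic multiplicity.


λ = 0 (multiplicity 1), λ = 1/2 (multiplicity 1), λ = 1 (multiplicity 1), λ = 3/2 (multiplicity 1), λ = 2 (multiplicity 1), λ = 5/2 (multiplicity 1), λ = 3 (multiplicity 1), λ = 7/2 (multiplicity 1)

image of 1: 0
image of x: (1/2)x + 25/2
image of x^2: x^2 + 47x + 1099/2
image of x^3: (3/2)x^3 + (207/2)x^2 + (4749/2)x + 36235/2
image of x^4: 2x^4 + 182x^3 + 6201x^2 + 93766x + 1061983/2
image of x^5: (5/2)x^5 + (565/2)x^4 + 12755x^3 + 287655x^2 + (6481195/2)x + 29180251/2
image of x^6: 3x^6 + 405x^5 + (45525/2)x^4 + 681790x^3 + (22957425/2)x^2 + 103001649x + 769736791/2
image of x^7: (7/2)x^7 + (1099/2)x^6 + (73899/2)x^5 + (2758945/2)x^4 + (61766285/2)x^3 + (829237815/2)x^2 + (6181816865/2)x + 19741093219/2
the matrix is upper triangular; its diagonal is (0, 1/2, 1, 3/2, 2, 5/2, 3, 7/2)
for a triangular matrix the eigenvalues are the diagonal entries, with algebraic multiplicity their repetition count


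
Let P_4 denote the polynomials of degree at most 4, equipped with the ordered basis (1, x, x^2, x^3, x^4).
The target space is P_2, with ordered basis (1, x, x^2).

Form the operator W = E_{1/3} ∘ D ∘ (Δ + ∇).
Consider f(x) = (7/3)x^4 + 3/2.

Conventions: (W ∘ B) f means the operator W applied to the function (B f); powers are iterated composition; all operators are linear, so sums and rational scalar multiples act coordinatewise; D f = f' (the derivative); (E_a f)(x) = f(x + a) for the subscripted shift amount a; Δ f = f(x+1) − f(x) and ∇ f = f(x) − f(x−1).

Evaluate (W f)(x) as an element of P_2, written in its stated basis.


the result is g(x) = 56x^2 + (112/3)x + 224/9

Δ f = (28/3)x^3 + 14x^2 + (28/3)x + 7/3
∇ f = (28/3)x^3 - 14x^2 + (28/3)x - 7/3
(Δ + ∇) f = (56/3)x^3 + (56/3)x
D (Δ + ∇) f = 56x^2 + 56/3
E_{1/3} D (Δ + ∇) f = 56x^2 + (112/3)x + 224/9


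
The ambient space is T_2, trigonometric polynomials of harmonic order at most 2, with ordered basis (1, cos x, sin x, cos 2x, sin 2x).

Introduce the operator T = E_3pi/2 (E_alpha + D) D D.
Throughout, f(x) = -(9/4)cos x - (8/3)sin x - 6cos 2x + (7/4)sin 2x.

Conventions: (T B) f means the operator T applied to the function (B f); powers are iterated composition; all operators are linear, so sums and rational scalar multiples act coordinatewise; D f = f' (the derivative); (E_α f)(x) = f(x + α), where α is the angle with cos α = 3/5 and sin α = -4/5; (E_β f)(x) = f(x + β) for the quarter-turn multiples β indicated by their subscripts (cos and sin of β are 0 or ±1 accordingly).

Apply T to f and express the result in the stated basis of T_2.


the image equals g(x) = -(23/20)cos x + (113/60)sin x + 14cos 2x + 23sin 2x

D f = -(8/3)cos x + (9/4)sin x + (7/2)cos 2x + 12sin 2x
D D f = (9/4)cos x + (8/3)sin x + 24cos 2x - 7sin 2x
E_alpha (D D) f = -(47/60)cos x + (17/5)sin x + 25sin 2x
D (D D) f = (8/3)cos x - (9/4)sin x - 14cos 2x - 48sin 2x
(E_alpha + D) (D D) f = (113/60)cos x + (23/20)sin x - 14cos 2x - 23sin 2x
E_3pi/2 (E_alpha + D) (D D) f = -(23/20)cos x + (113/60)sin x + 14cos 2x + 23sin 2x


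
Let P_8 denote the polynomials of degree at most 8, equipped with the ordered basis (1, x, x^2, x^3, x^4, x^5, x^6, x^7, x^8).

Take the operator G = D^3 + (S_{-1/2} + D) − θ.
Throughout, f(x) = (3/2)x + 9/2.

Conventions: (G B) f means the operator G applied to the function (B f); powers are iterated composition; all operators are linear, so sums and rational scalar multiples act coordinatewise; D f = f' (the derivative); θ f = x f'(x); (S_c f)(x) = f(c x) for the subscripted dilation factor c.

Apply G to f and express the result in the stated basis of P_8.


the result is g(x) = -(9/4)x + 6

D f = 3/2
D D f = 0
D D D f = 0
S_{-1/2} f = -(3/4)x + 9/2
D f = 3/2
(S_{-1/2} + D) f = -(3/4)x + 6
θ f = (3/2)x
(-θ) f = -(3/2)x
(D^3 + (S_{-1/2} + D) − θ) f = -(9/4)x + 6


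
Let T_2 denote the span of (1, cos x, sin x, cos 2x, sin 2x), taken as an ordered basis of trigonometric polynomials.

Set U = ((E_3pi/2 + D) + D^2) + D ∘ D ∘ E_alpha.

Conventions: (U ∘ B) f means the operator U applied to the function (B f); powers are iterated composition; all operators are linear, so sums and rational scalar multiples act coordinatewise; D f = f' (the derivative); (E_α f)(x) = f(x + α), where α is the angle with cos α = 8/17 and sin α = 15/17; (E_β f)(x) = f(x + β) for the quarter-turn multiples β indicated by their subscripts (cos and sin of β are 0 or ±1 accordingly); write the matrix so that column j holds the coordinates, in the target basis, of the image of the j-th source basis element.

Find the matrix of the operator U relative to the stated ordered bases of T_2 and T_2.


the matrix is [[1, 0, 0, 0, 0]; [0, -25/17, -15/17, 0, 0]; [0, 15/17, -25/17, 0, 0]; [0, 0, 0, -801/289, -382/289]; [0, 0, 0, 382/289, -801/289]] (rows listed top to bottom)

image of 1: 1
image of cos x: -(25/17)cos x + (15/17)sin x
image of sin x: -(15/17)cos x - (25/17)sin x
image of cos 2x: -(801/289)cos 2x + (382/289)sin 2x
image of sin 2x: -(382/289)cos 2x - (801/289)sin 2x
each image's coordinates form column j of the matrix


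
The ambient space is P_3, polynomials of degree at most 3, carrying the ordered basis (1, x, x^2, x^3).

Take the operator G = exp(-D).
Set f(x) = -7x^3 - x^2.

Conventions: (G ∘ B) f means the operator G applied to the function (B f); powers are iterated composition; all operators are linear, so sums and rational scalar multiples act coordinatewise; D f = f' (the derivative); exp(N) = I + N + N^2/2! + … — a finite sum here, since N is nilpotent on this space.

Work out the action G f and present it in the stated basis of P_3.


order-1 term: 21x^2 + 2x
order-2 term: -21x - 1
order-3 term: 7
the series for exp(-D) f terminates at order 3
exp(-D) f = -7x^3 + 20x^2 - 19x + 6

the result is g(x) = -7x^3 + 20x^2 - 19x + 6


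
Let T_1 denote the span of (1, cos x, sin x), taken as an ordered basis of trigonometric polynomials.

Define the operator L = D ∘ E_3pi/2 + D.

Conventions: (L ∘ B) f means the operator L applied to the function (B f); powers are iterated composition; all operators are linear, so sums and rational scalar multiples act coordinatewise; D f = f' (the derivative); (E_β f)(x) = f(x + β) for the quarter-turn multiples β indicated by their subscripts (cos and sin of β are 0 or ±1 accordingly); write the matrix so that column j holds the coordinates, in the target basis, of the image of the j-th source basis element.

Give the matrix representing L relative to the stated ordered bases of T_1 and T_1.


the matrix is [[0, 0, 0]; [0, 1, 1]; [0, -1, 1]] (rows listed top to bottom)

image of 1: 0
image of cos x: cos x - sin x
image of sin x: cos x + sin x
each image's coordinates form column j of the matrix


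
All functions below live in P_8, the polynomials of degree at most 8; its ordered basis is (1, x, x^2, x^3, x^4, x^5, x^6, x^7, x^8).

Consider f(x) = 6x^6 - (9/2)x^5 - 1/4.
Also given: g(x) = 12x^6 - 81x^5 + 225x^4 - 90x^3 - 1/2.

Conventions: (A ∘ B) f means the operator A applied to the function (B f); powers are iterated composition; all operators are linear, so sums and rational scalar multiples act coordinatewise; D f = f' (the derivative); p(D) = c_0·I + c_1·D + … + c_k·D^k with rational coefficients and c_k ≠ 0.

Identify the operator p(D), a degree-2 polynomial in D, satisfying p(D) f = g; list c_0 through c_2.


c_0 = 2, c_1 = -2, c_2 = 1

D^0 f = 6x^6 - (9/2)x^5 - 1/4
D^1 f = 36x^5 - (45/2)x^4
D^2 f = 180x^4 - 90x^3
matching coefficients of g against c_0 f + c_1 Df + … from the top degree down determines the c_i
solution: c_0 = 2, c_1 = -2, c_2 = 1


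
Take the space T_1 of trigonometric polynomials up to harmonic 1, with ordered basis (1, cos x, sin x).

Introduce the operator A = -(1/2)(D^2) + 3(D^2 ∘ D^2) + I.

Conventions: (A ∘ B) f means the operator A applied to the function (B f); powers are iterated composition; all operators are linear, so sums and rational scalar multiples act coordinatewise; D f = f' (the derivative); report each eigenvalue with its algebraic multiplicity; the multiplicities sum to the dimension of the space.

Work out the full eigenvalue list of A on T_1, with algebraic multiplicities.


λ = 1 (multiplicity 1), λ = 9/2 (multiplicity 2)

image of 1: 1
image of cos x: (9/2)cos x
image of sin x: (9/2)sin x
the matrix is diagonal; its diagonal is (1, 9/2, 9/2)
for a triangular matrix the eigenvalues are the diagonal entries, with algebraic multiplicity their repetition count


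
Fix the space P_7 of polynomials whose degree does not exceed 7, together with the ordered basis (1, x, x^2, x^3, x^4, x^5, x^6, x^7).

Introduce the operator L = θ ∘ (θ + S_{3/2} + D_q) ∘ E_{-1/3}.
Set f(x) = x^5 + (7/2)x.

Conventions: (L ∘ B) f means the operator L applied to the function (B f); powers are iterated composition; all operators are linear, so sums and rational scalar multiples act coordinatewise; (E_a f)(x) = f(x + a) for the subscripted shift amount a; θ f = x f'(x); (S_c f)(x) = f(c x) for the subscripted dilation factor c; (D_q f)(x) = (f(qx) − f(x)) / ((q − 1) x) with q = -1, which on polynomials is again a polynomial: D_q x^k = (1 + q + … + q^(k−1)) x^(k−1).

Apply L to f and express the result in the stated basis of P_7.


g(x) = (2015/32)x^5 - (677/12)x^4 + (85/4)x^3 - (25/27)x^2 + (2885/324)x

E_{-1/3} f = x^5 - (5/3)x^4 + (10/9)x^3 - (10/27)x^2 + (577/162)x - 569/486
θ E_{-1/3} f = 5x^5 - (20/3)x^4 + (10/3)x^3 - (20/27)x^2 + (577/162)x
S_{3/2} E_{-1/3} f = (243/32)x^5 - (135/16)x^4 + (15/4)x^3 - (5/6)x^2 + (577/108)x - 569/486
D_q E_{-1/3} f = x^4 + (10/9)x^2 + 577/162
(θ + S_{3/2} + D_q) E_{-1/3} f = (403/32)x^5 - (677/48)x^4 + (85/12)x^3 - (25/54)x^2 + (2885/324)x + 581/243
θ (θ + S_{3/2} + D_q) E_{-1/3} f = (2015/32)x^5 - (677/12)x^4 + (85/4)x^3 - (25/27)x^2 + (2885/324)x


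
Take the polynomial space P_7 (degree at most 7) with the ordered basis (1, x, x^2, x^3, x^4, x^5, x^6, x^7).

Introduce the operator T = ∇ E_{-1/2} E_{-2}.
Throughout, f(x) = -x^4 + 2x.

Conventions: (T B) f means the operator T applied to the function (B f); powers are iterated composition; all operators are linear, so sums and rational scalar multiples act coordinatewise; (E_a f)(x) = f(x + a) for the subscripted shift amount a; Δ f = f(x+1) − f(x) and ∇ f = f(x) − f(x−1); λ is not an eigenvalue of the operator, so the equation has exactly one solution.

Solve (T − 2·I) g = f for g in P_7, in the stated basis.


write g with unknown coordinates in the stated basis and equate coefficients in (T − 2·I) g = f
solving from the highest basis element down gives g = (1/2)x^4 + x^3 - (15/2)x^2 + (39/4)x + 53/4
check: T g = 2x^3 - 15x^2 + (43/2)x + 53/2
so T g − 2·g = -x^4 + 2x = f ✓

g(x) = (1/2)x^4 + x^3 - (15/2)x^2 + (39/4)x + 53/4


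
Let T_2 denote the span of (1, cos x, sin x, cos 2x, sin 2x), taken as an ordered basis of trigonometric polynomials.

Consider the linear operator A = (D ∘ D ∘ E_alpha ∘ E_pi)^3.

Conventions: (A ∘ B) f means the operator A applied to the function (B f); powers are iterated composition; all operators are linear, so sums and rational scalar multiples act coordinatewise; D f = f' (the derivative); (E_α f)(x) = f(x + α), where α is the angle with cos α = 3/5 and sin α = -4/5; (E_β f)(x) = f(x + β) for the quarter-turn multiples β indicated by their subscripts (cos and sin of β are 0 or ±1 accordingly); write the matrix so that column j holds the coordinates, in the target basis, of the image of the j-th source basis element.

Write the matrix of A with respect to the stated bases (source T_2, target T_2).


the matrix is [[0, 0, 0, 0, 0]; [0, -117/125, -44/125, 0, 0]; [0, 44/125, -117/125, 0, 0]; [0, 0, 0, -752192/15625, -658944/15625]; [0, 0, 0, 658944/15625, -752192/15625]] (rows listed top to bottom)

image of 1: 0
image of cos x: -(117/125)cos x + (44/125)sin x
image of sin x: -(44/125)cos x - (117/125)sin x
image of cos 2x: -(752192/15625)cos 2x + (658944/15625)sin 2x
image of sin 2x: -(658944/15625)cos 2x - (752192/15625)sin 2x
each image's coordinates form column j of the matrix


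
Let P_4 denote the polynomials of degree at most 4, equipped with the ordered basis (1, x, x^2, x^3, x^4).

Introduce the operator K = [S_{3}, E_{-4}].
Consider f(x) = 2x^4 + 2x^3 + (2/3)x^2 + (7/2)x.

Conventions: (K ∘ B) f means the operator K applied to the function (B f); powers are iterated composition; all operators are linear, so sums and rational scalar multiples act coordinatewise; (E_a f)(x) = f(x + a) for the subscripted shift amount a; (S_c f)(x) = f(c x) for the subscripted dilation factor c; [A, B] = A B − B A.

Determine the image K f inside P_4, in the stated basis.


g(x) = 1728x^3 - 13392x^2 + 37664x - 113068/3

E_{-4} f = 2x^4 - 30x^3 + (506/3)x^2 - (2507/6)x + 1142/3
S_{3} E_{-4} f = 162x^4 - 810x^3 + 1518x^2 - (2507/2)x + 1142/3
S_{3} f = 162x^4 + 54x^3 + 6x^2 + (21/2)x
E_{-4} S_{3} f = 162x^4 - 2538x^3 + 14910x^2 - (77835/2)x + 38070
[S_{3}, E_{-4}] f = 1728x^3 - 13392x^2 + 37664x - 113068/3


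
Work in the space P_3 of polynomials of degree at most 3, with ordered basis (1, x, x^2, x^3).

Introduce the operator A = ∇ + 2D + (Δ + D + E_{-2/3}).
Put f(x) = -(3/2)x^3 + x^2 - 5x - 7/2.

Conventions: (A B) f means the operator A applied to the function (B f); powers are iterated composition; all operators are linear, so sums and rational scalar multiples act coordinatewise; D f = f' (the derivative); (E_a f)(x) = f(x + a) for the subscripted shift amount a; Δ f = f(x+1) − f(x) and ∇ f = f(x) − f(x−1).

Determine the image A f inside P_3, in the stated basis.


g(x) = -(3/2)x^3 - (37/2)x^2 + (5/3)x - 491/18

∇ f = -(9/2)x^2 + (13/2)x - 15/2
D f = -(9/2)x^2 + 2x - 5
(2D) f = -9x^2 + 4x - 10
Δ f = -(9/2)x^2 - (5/2)x - 11/2
D f = -(9/2)x^2 + 2x - 5
E_{-2/3} f = -(3/2)x^3 + 4x^2 - (25/3)x + 13/18
(Δ + D + E_{-2/3}) f = -(3/2)x^3 - 5x^2 - (53/6)x - 88/9
(∇ + 2D + (Δ + D + E_{-2/3})) f = -(3/2)x^3 - (37/2)x^2 + (5/3)x - 491/18


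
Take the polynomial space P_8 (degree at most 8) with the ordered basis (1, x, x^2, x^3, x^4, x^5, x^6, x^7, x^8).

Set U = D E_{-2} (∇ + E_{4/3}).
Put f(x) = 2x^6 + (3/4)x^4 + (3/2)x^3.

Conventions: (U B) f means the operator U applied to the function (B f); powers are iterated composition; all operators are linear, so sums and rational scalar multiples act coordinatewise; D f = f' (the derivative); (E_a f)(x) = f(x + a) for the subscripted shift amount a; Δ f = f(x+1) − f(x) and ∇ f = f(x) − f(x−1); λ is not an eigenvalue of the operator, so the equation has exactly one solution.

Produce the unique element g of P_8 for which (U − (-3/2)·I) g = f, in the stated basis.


write g with unknown coordinates in the stated basis and equate coefficients in (U − (-3/2)·I) g = f
solving from the highest basis element down gives g = (4/3)x^6 - (16/3)x^5 + (169/18)x^4 + (6551/27)x^3 - (161494/81)x^2 + (51616/9)x - 93734/27
check: U g = 8x^5 - (40/3)x^4 - (3262/9)x^3 + (80747/27)x^2 - (25808/3)x + 46867/9
so U g − (-3/2)·g = 2x^6 + (3/4)x^4 + (3/2)x^3 = f ✓

the result is g(x) = (4/3)x^6 - (16/3)x^5 + (169/18)x^4 + (6551/27)x^3 - (161494/81)x^2 + (51616/9)x - 93734/27


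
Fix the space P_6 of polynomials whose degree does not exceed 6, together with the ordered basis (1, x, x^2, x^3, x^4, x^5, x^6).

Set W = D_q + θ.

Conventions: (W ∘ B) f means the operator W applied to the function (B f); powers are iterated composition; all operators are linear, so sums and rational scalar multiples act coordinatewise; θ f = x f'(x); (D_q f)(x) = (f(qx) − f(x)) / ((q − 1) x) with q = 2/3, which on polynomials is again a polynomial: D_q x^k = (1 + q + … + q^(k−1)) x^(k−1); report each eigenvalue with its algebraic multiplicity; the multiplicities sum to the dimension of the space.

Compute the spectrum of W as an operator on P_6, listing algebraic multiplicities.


image of 1: 0
image of x: x + 1
image of x^2: 2x^2 + (5/3)x
image of x^3: 3x^3 + (19/9)x^2
image of x^4: 4x^4 + (65/27)x^3
image of x^5: 5x^5 + (211/81)x^4
image of x^6: 6x^6 + (665/243)x^5
the matrix is upper triangular; its diagonal is (0, 1, 2, 3, 4, 5, 6)
for a triangular matrix the eigenvalues are the diagonal entries, with algebraic multiplicity their repetition count

λ = 0 (multiplicity 1), λ = 1 (multiplicity 1), λ = 2 (multiplicity 1), λ = 3 (multiplicity 1), λ = 4 (multiplicity 1), λ = 5 (multiplicity 1), λ = 6 (multiplicity 1)


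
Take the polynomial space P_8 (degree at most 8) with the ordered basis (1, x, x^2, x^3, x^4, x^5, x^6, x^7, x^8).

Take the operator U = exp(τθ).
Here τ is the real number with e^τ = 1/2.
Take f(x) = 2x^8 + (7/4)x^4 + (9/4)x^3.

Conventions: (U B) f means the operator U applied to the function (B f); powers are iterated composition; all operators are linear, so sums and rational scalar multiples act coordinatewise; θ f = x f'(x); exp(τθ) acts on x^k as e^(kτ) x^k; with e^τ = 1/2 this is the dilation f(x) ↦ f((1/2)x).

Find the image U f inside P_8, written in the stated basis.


exp(τθ) x^k = e^(kτ) x^k; with e^τ = 1/2 this sends x^k to (1/2)^k x^k
x^3 ↦ 1/8 x^3
x^4 ↦ 1/16 x^4
x^8 ↦ 1/256 x^8
applying this coordinatewise to f: exp(τθ) f = (1/128)x^8 + (7/64)x^4 + (9/32)x^3

the result is g(x) = (1/128)x^8 + (7/64)x^4 + (9/32)x^3


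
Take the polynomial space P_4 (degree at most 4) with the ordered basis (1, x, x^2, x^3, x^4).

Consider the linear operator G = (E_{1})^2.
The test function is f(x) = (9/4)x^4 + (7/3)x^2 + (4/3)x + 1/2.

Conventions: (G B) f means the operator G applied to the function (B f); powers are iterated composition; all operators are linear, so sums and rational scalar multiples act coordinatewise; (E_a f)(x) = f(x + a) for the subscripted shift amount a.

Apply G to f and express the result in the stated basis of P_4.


E_{1} f = (9/4)x^4 + 9x^3 + (95/6)x^2 + 15x + 77/12
E_{1} E_{1} f = (9/4)x^4 + 18x^3 + (169/3)x^2 + (248/3)x + 97/2

g(x) = (9/4)x^4 + 18x^3 + (169/3)x^2 + (248/3)x + 97/2


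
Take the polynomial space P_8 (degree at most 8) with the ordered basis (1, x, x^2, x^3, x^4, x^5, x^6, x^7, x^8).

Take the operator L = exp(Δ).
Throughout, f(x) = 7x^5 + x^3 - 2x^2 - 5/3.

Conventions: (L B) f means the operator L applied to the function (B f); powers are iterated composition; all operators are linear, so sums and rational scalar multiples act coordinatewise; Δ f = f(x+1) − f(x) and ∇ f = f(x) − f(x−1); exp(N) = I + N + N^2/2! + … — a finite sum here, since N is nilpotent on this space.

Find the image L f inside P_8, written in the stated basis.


order-1 term: 35x^4 + 70x^3 + 73x^2 + 34x + 6
order-2 term: 70x^3 + 210x^2 + 248x + 106
order-3 term: 70x^2 + 210x + 176
order-4 term: 35x + 70
order-5 term: 7
the series for exp(Δ) f terminates at order 5
exp(Δ) f = 7x^5 + 35x^4 + 141x^3 + 351x^2 + 527x + 1090/3

the image equals g(x) = 7x^5 + 35x^4 + 141x^3 + 351x^2 + 527x + 1090/3


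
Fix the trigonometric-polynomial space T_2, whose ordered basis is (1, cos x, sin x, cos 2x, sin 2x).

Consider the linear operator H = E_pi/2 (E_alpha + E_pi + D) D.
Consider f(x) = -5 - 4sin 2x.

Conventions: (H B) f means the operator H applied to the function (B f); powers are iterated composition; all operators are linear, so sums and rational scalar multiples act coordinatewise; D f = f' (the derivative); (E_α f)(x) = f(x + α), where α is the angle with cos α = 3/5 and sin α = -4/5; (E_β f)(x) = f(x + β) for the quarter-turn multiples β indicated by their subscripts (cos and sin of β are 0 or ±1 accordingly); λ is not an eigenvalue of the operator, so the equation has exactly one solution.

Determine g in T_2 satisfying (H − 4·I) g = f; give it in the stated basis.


write g with unknown coordinates in the stated basis and equate coefficients in (H − 4·I) g = f
solving from the highest basis element down gives g = 5/4 - cos 2x + (4/3)sin 2x
check: H g = -4cos 2x + (4/3)sin 2x
so H g − 4·g = -5 - 4sin 2x = f ✓

the result is g(x) = 5/4 - cos 2x + (4/3)sin 2x


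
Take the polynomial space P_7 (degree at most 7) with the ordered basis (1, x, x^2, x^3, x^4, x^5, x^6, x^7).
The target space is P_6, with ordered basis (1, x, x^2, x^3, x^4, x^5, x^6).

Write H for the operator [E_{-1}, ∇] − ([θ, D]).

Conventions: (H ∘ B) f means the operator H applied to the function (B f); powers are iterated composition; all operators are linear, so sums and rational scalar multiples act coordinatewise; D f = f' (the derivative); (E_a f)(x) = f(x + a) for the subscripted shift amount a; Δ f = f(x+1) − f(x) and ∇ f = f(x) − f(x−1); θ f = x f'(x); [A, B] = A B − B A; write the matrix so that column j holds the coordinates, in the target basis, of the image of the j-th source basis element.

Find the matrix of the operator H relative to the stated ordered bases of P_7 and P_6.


the matrix is [[0, 1, 0, 0, 0, 0, 0, 0]; [0, 0, 2, 0, 0, 0, 0, 0]; [0, 0, 0, 3, 0, 0, 0, 0]; [0, 0, 0, 0, 4, 0, 0, 0]; [0, 0, 0, 0, 0, 5, 0, 0]; [0, 0, 0, 0, 0, 0, 6, 0]; [0, 0, 0, 0, 0, 0, 0, 7]] (rows listed top to bottom)

image of 1: 0
image of x: 1
image of x^2: 2x
image of x^3: 3x^2
image of x^4: 4x^3
image of x^5: 5x^4
image of x^6: 6x^5
image of x^7: 7x^6
each image's coordinates form column j of the matrix


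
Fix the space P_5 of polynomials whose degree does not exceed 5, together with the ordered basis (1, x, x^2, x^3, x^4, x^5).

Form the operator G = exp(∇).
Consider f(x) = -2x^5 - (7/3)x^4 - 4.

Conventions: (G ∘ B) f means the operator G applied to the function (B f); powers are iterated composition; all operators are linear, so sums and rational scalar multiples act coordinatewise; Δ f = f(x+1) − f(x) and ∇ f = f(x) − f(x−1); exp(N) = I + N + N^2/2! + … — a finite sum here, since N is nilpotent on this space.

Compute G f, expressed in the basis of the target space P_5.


order-1 term: -10x^4 + (32/3)x^3 - 6x^2 + (2/3)x + 1/3
order-2 term: -20x^3 + 46x^2 - 42x + 41/3
order-3 term: -20x^2 + (152/3)x - 36
order-4 term: -10x + 53/3
order-5 term: -2
the series for exp(∇) f terminates at order 5
exp(∇) f = -2x^5 - (37/3)x^4 - (28/3)x^3 + 20x^2 - (2/3)x - 31/3

g(x) = -2x^5 - (37/3)x^4 - (28/3)x^3 + 20x^2 - (2/3)x - 31/3


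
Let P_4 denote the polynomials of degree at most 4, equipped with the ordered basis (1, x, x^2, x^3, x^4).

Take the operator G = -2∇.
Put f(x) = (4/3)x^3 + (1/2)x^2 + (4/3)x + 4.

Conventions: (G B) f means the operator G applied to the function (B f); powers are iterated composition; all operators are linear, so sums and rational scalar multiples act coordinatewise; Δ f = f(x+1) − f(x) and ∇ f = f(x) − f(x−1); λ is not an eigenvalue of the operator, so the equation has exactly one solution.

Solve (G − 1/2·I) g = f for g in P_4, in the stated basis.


g(x) = -(8/3)x^3 + 31x^2 - (848/3)x + 3772/3

write g with unknown coordinates in the stated basis and equate coefficients in (G − 1/2·I) g = f
solving from the highest basis element down gives g = -(8/3)x^3 + 31x^2 - (848/3)x + 3772/3
check: G g = 16x^2 - 140x + 1898/3
so G g − 1/2·g = (4/3)x^3 + (1/2)x^2 + (4/3)x + 4 = f ✓


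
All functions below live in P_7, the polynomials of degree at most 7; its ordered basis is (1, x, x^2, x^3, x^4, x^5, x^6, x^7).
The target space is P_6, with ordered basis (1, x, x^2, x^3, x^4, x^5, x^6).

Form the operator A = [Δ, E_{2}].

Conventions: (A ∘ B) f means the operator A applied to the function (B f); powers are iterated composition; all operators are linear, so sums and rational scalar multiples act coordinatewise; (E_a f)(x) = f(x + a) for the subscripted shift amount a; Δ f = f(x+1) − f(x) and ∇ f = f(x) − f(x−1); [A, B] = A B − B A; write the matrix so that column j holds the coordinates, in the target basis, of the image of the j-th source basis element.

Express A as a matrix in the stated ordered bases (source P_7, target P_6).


image of 1: 0
image of x: 0
image of x^2: 0
image of x^3: 0
image of x^4: 0
image of x^5: 0
image of x^6: 0
image of x^7: 0
each image's coordinates form column j of the matrix

the matrix is [[0, 0, 0, 0, 0, 0, 0, 0]; [0, 0, 0, 0, 0, 0, 0, 0]; [0, 0, 0, 0, 0, 0, 0, 0]; [0, 0, 0, 0, 0, 0, 0, 0]; [0, 0, 0, 0, 0, 0, 0, 0]; [0, 0, 0, 0, 0, 0, 0, 0]; [0, 0, 0, 0, 0, 0, 0, 0]] (rows listed top to bottom)


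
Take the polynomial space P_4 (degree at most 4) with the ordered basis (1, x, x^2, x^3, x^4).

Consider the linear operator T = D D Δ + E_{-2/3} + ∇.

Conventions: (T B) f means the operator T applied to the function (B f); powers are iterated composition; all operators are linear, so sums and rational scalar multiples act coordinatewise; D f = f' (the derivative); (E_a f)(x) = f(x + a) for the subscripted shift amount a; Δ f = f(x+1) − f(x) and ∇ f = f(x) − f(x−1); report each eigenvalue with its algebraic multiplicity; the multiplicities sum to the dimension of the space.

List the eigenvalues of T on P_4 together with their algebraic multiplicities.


image of 1: 1
image of x: x + 1/3
image of x^2: x^2 + (2/3)x - 5/9
image of x^3: x^3 + x^2 - (5/3)x + 181/27
image of x^4: x^4 + (4/3)x^3 - (10/3)x^2 + (724/27)x + 907/81
the matrix is upper triangular; its diagonal is (1, 1, 1, 1, 1)
for a triangular matrix the eigenvalues are the diagonal entries, with algebraic multiplicity their repetition count

λ = 1 (multiplicity 5)


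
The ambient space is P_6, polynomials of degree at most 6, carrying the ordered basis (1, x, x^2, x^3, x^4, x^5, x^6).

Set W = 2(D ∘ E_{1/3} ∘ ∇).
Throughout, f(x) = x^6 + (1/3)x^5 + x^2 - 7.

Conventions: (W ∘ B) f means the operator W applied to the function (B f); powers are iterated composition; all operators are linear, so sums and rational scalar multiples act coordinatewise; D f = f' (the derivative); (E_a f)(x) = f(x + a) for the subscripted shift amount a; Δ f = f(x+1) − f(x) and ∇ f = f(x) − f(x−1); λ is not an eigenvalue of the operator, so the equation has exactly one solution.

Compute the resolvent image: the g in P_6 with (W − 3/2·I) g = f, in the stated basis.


the image equals g(x) = -(2/3)x^6 - (2/9)x^5 - (80/3)x^4 + (320/27)x^3 - (11938/27)x^2 + 240x - 902542/729

write g with unknown coordinates in the stated basis and equate coefficients in (W − 3/2·I) g = f
solving from the highest basis element down gives g = -(2/3)x^6 - (2/9)x^5 - (80/3)x^4 + (320/27)x^3 - (11938/27)x^2 + 240x - 902542/729
check: W g = -40x^4 + (160/9)x^3 - (5960/9)x^2 + 360x - 452972/243
so W g − 3/2·g = x^6 + (1/3)x^5 + x^2 - 7 = f ✓


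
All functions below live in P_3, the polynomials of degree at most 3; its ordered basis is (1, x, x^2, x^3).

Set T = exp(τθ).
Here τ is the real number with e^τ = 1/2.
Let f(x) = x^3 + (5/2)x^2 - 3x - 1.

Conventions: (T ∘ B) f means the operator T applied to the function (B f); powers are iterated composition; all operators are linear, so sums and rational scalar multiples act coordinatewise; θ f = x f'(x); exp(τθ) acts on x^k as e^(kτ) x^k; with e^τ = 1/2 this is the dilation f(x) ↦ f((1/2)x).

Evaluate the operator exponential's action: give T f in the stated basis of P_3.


the image equals g(x) = (1/8)x^3 + (5/8)x^2 - (3/2)x - 1

exp(τθ) x^k = e^(kτ) x^k; with e^τ = 1/2 this sends x^k to (1/2)^k x^k
x ↦ 1/2 x
x^2 ↦ 1/4 x^2
x^3 ↦ 1/8 x^3
applying this coordinatewise to f: exp(τθ) f = (1/8)x^3 + (5/8)x^2 - (3/2)x - 1


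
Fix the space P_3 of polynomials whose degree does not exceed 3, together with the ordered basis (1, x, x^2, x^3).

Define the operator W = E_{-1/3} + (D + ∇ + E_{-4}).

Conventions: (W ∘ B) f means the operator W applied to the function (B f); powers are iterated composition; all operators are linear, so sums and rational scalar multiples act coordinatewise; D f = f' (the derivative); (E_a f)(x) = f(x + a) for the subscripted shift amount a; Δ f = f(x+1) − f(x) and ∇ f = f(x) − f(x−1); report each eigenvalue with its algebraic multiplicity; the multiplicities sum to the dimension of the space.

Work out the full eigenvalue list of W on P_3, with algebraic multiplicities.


λ = 2 (multiplicity 4)

image of 1: 2
image of x: 2x - 7/3
image of x^2: 2x^2 - (14/3)x + 136/9
image of x^3: 2x^3 - 7x^2 + (136/3)x - 1702/27
the matrix is upper triangular; its diagonal is (2, 2, 2, 2)
for a triangular matrix the eigenvalues are the diagonal entries, with algebraic multiplicity their repetition count


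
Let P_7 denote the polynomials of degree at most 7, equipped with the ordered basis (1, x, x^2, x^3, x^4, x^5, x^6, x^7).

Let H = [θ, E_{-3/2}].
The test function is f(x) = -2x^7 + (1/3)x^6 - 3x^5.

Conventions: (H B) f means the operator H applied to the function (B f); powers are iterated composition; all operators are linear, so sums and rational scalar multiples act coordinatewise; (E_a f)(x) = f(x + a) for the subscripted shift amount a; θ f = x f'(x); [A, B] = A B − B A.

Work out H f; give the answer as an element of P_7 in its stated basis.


E_{-3/2} f = -2x^7 + (64/3)x^6 - (201/2)x^5 + 270x^4 - (3555/8)x^3 + (891/2)x^2 - (8019/32)x + 243/4
θ E_{-3/2} f = -14x^7 + 128x^6 - (1005/2)x^5 + 1080x^4 - (10665/8)x^3 + 891x^2 - (8019/32)x
θ f = -14x^7 + 2x^6 - 15x^5
E_{-3/2} θ f = -14x^7 + 149x^6 - (1389/2)x^5 + (7335/4)x^4 - (23625/8)x^3 + (46251/16)x^2 - (50787/32)x + 24057/64
[θ, E_{-3/2}] f = -21x^6 + 192x^5 - (3015/4)x^4 + 1620x^3 - (31995/16)x^2 + (2673/2)x - 24057/64

g(x) = -21x^6 + 192x^5 - (3015/4)x^4 + 1620x^3 - (31995/16)x^2 + (2673/2)x - 24057/64


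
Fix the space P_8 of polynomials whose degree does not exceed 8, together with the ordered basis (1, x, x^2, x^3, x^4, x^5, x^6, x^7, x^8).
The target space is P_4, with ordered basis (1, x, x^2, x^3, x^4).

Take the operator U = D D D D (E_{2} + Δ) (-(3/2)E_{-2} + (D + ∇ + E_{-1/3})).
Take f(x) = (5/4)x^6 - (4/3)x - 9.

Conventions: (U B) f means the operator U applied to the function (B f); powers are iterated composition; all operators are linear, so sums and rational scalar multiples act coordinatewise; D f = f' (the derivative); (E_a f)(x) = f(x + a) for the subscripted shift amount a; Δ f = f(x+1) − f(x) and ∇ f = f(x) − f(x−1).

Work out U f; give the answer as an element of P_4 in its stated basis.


the result is g(x) = -225x^2 + 2850x + 8375

E_{-2} f = (5/4)x^6 - 15x^5 + 75x^4 - 200x^3 + 300x^2 - (724/3)x + 221/3
(-(3/2)E_{-2}) f = -(15/8)x^6 + (45/2)x^5 - (225/2)x^4 + 300x^3 - 450x^2 + 362x - 221/2
D f = (15/2)x^5 - 4/3
∇ f = (15/2)x^5 - (75/4)x^4 + 25x^3 - (75/4)x^2 + (15/2)x - 31/12
E_{-1/3} f = (5/4)x^6 - (5/2)x^5 + (25/12)x^4 - (25/27)x^3 + (25/108)x^2 - (221/162)x - 24943/2916
(D + ∇ + E_{-1/3}) f = (5/4)x^6 + (25/2)x^5 - (50/3)x^4 + (650/27)x^3 - (500/27)x^2 + (497/81)x - 9091/729
(-(3/2)E_{-2} + (D + ∇ + E_{-1/3})) f = -(5/8)x^6 + 35x^5 - (775/6)x^4 + (8750/27)x^3 - (12650/27)x^2 + (29819/81)x - 179291/1458
E_{2} (-(3/2)E_{-2} + (D + ∇ + E_{-1/3})) f = -(5/8)x^6 + (55/2)x^5 + (550/3)x^4 + (15950/27)x^3 + (27700/27)x^2 + (75299/81)x + 503233/1458
Δ (-(3/2)E_{-2} + (D + ∇ + E_{-1/3})) f = -(15/4)x^5 + (1325/8)x^4 - (1075/6)x^3 + (38725/72)x^2 - (33505/108)x + 83527/648
(E_{2} + Δ) (-(3/2)E_{-2} + (D + ∇ + E_{-1/3})) f = -(5/8)x^6 + (95/4)x^5 + (8375/24)x^4 + (22225/54)x^3 + (337775/216)x^2 + (200681/324)x + 2764675/5832
D (E_{2} + Δ) (-(3/2)E_{-2} + (D + ∇ + E_{-1/3})) f = -(15/4)x^5 + (475/4)x^4 + (8375/6)x^3 + (22225/18)x^2 + (337775/108)x + 200681/324
D D (E_{2} + Δ) (-(3/2)E_{-2} + (D + ∇ + E_{-1/3})) f = -(75/4)x^4 + 475x^3 + (8375/2)x^2 + (22225/9)x + 337775/108
D (D D) (E_{2} + Δ) (-(3/2)E_{-2} + (D + ∇ + E_{-1/3})) f = -75x^3 + 1425x^2 + 8375x + 22225/9
D D (D D) (E_{2} + Δ) (-(3/2)E_{-2} + (D + ∇ + E_{-1/3})) f = -225x^2 + 2850x + 8375


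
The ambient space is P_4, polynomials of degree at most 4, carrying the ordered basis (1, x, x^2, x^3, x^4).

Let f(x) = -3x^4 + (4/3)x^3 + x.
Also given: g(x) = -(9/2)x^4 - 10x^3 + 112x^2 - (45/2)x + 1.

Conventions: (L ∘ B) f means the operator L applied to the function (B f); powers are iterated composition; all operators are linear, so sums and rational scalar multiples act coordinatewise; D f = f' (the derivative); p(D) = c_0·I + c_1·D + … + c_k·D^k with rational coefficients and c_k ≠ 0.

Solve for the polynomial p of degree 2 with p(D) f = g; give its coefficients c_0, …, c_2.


D^0 f = -3x^4 + (4/3)x^3 + x
D^1 f = -12x^3 + 4x^2 + 1
D^2 f = -36x^2 + 8x
matching coefficients of g against c_0 f + c_1 Df + … from the top degree down determines the c_i
solution: c_0 = 3/2, c_1 = 1, c_2 = -3

c_0 = 3/2, c_1 = 1, c_2 = -3


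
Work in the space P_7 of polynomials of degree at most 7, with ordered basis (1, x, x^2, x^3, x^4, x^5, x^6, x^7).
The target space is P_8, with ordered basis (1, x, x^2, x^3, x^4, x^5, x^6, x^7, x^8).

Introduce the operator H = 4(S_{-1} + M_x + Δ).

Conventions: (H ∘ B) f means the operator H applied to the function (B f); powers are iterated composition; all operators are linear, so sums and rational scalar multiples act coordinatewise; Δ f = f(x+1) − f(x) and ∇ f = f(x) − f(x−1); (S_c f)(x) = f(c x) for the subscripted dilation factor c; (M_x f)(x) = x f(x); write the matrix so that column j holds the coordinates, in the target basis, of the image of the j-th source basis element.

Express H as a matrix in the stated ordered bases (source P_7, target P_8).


the matrix is [[4, 4, 4, 4, 4, 4, 4, 4]; [4, -4, 8, 12, 16, 20, 24, 28]; [0, 4, 4, 12, 24, 40, 60, 84]; [0, 0, 4, -4, 16, 40, 80, 140]; [0, 0, 0, 4, 4, 20, 60, 140]; [0, 0, 0, 0, 4, -4, 24, 84]; [0, 0, 0, 0, 0, 4, 4, 28]; [0, 0, 0, 0, 0, 0, 4, -4]; [0, 0, 0, 0, 0, 0, 0, 4]] (rows listed top to bottom)

image of 1: 4x + 4
image of x: 4x^2 - 4x + 4
image of x^2: 4x^3 + 4x^2 + 8x + 4
image of x^3: 4x^4 - 4x^3 + 12x^2 + 12x + 4
image of x^4: 4x^5 + 4x^4 + 16x^3 + 24x^2 + 16x + 4
image of x^5: 4x^6 - 4x^5 + 20x^4 + 40x^3 + 40x^2 + 20x + 4
image of x^6: 4x^7 + 4x^6 + 24x^5 + 60x^4 + 80x^3 + 60x^2 + 24x + 4
image of x^7: 4x^8 - 4x^7 + 28x^6 + 84x^5 + 140x^4 + 140x^3 + 84x^2 + 28x + 4
each image's coordinates form column j of the matrix


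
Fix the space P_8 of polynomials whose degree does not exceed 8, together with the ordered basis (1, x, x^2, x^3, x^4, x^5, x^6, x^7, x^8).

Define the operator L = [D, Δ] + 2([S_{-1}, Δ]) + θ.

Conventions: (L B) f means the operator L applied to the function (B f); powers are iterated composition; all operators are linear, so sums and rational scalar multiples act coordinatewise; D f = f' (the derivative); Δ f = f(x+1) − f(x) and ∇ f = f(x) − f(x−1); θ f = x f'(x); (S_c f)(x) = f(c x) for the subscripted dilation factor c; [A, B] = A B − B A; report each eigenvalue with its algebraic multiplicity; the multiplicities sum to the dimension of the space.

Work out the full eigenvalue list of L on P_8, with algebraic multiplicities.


image of 1: 0
image of x: x + 4
image of x^2: 2x^2 - 8x
image of x^3: 3x^3 + 12x^2 + 4
image of x^4: 4x^4 - 16x^3 - 16x
image of x^5: 5x^5 + 20x^4 + 40x^2 + 4
image of x^6: 6x^6 - 24x^5 - 80x^3 - 24x
image of x^7: 7x^7 + 28x^6 + 140x^4 + 84x^2 + 4
image of x^8: 8x^8 - 32x^7 - 224x^5 - 224x^3 - 32x
the matrix is upper triangular; its diagonal is (0, 1, 2, 3, 4, 5, 6, 7, 8)
for a triangular matrix the eigenvalues are the diagonal entries, with algebraic multiplicity their repetition count

λ = 0 (multiplicity 1), λ = 1 (multiplicity 1), λ = 2 (multiplicity 1), λ = 3 (multiplicity 1), λ = 4 (multiplicity 1), λ = 5 (multiplicity 1), λ = 6 (multiplicity 1), λ = 7 (multiplicity 1), λ = 8 (multiplicity 1)
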